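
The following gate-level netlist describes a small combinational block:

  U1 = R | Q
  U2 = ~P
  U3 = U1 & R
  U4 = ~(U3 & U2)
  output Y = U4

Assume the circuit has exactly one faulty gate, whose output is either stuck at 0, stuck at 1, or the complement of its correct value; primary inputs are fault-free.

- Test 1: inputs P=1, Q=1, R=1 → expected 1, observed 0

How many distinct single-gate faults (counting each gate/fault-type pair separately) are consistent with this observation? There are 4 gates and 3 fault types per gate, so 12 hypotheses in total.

4

Fault-free: U1=1, U2=0, U3=1, U4=1 → 1. Observed 0.
  U1 stuck-at-0: output 1 ✗
  U1 stuck-at-1: output 1 ✗
  U1 inverted output: output 1 ✗
  U2 stuck-at-0: output 1 ✗
  U2 stuck-at-1: output 0 ✓
  U2 inverted output: output 0 ✓
  U3 stuck-at-0: output 1 ✗
  U3 stuck-at-1: output 1 ✗
  U3 inverted output: output 1 ✗
  U4 stuck-at-0: output 0 ✓
  U4 stuck-at-1: output 1 ✗
  U4 inverted output: output 0 ✓
Consistent faults: {U2 stuck-at-1, U2 inverted output, U4 stuck-at-0, U4 inverted output} — 4 in all.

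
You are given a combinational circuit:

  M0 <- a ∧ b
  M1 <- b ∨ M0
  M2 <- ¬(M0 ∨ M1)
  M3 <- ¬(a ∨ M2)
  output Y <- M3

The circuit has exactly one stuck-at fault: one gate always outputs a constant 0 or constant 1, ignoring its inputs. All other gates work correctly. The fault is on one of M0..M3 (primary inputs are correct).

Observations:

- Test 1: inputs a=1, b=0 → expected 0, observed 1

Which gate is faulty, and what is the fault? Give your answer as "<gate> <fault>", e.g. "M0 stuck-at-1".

M3 stuck-at-1

Fault-free values for test 1 (a=1, b=0): M0=0, M1=0, M2=1, M3=0, giving Y=0. Observed 1.
Test 1: faults giving observed 1 are {M3 stuck-at-1}.
Only M3 stuck-at-1 is consistent with every test.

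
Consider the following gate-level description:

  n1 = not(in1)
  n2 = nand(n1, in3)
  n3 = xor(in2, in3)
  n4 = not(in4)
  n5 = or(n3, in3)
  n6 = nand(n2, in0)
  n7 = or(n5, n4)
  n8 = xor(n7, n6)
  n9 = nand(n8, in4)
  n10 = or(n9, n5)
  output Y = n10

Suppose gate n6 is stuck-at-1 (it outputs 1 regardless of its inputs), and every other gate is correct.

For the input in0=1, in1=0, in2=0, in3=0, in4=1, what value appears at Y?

0

Propagate with n6 forced: n1=1, n2=1, n3=0, n4=0, n5=0, n6=1 [stuck-at-1], n7=0, n8=1, n9=0, n10=0.
So Y = 0. (Without the fault it would be 1.)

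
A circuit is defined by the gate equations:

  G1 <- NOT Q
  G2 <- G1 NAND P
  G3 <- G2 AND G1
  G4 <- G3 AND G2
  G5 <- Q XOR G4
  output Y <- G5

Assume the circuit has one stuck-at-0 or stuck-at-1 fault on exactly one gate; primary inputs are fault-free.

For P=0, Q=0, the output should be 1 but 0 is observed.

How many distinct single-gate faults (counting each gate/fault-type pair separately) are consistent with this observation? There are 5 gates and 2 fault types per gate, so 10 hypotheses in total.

5

Fault-free: G1=1, G2=1, G3=1, G4=1, G5=1 → 1. Observed 0.
  G1 stuck-at-0: output 0 ✓
  G1 stuck-at-1: output 1 ✗
  G2 stuck-at-0: output 0 ✓
  G2 stuck-at-1: output 1 ✗
  G3 stuck-at-0: output 0 ✓
  G3 stuck-at-1: output 1 ✗
  G4 stuck-at-0: output 0 ✓
  G4 stuck-at-1: output 1 ✗
  G5 stuck-at-0: output 0 ✓
  G5 stuck-at-1: output 1 ✗
Consistent faults: {G1 stuck-at-0, G2 stuck-at-0, G3 stuck-at-0, G4 stuck-at-0, G5 stuck-at-0} — 5 in all.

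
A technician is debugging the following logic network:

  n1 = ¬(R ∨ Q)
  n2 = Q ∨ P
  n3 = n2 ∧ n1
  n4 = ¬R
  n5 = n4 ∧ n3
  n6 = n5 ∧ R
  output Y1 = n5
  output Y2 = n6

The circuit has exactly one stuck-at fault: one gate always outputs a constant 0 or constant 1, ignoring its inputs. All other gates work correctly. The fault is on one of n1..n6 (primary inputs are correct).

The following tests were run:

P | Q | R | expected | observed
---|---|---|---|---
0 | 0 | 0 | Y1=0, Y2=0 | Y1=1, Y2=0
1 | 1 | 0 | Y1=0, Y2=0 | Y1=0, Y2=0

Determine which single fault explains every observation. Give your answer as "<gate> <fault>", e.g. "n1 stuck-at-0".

Fault-free values for test 1 (P=0, Q=0, R=0): n1=1, n2=0, n3=0, n4=1, n5=0, n6=0, giving Y1=0, Y2=0. Observed Y1=1, Y2=0.
Test 1: faults giving observed Y1=1, Y2=0 are {n2 stuck-at-1, n3 stuck-at-1, n5 stuck-at-1}.
Test 2 (P=1, Q=1, R=0): fault-free n1=0, n2=1, n3=0, n4=1, n5=0, n6=0 → Y1=0, Y2=0; observed Y1=0, Y2=0. Eliminates n3 stuck-at-1, n5 stuck-at-1.
Only n2 stuck-at-1 is consistent with every test.

n2 stuck-at-1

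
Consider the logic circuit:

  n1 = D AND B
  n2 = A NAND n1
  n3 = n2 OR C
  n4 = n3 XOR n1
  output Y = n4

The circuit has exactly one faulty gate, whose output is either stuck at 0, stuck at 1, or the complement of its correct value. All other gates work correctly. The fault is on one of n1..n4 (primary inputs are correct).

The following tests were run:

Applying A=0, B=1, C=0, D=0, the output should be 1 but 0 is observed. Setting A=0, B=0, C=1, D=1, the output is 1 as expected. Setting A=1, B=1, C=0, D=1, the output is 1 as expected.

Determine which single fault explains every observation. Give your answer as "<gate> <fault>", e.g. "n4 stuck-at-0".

n2 stuck-at-0

Fault-free values for test 1 (A=0, B=1, C=0, D=0): n1=0, n2=1, n3=1, n4=1, giving Y=1. Observed 0.
Test 1: faults giving observed 0 are {n1 stuck-at-1, n1 inverted output, n2 stuck-at-0, n2 inverted output, n3 stuck-at-0, n3 inverted output, n4 stuck-at-0, n4 inverted output}.
Test 2 (A=0, B=0, C=1, D=1): fault-free n1=0, n2=1, n3=1, n4=1 → 1; observed 1. Eliminates n1 stuck-at-1, n1 inverted output, n3 stuck-at-0, n3 inverted output, n4 stuck-at-0, n4 inverted output.
Test 3 (A=1, B=1, C=0, D=1): fault-free n1=1, n2=0, n3=0, n4=1 → 1; observed 1. Eliminates n2 inverted output.
Only n2 stuck-at-0 is consistent with every test.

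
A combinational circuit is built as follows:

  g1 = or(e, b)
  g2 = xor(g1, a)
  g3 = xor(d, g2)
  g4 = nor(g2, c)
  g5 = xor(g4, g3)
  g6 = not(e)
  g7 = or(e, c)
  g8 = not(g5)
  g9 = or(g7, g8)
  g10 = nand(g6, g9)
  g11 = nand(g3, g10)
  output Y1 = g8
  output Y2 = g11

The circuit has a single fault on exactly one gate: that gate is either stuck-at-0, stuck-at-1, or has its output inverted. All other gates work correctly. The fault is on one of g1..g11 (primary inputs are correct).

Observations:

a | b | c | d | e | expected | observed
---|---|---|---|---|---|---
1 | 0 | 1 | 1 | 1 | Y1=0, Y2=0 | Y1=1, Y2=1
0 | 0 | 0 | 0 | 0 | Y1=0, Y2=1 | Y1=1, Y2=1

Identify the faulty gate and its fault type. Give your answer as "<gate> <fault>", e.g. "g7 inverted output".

Fault-free values for test 1 (a=1, b=0, c=1, d=1, e=1): g1=1, g2=0, g3=1, g4=0, g5=1, g6=0, g7=1, g8=0, g9=1, g10=1, g11=0, giving Y1=0, Y2=0. Observed Y1=1, Y2=1.
Test 1: faults giving observed Y1=1, Y2=1 are {g1 stuck-at-0, g1 inverted output, g2 stuck-at-1, g2 inverted output, g3 stuck-at-0, g3 inverted output}.
Test 2 (a=0, b=0, c=0, d=0, e=0): fault-free g1=0, g2=0, g3=0, g4=1, g5=1, g6=1, g7=0, g8=0, g9=0, g10=1, g11=1 → Y1=0, Y2=1; observed Y1=1, Y2=1. Eliminates g1 stuck-at-0, g1 inverted output, g2 stuck-at-1, g2 inverted output, g3 stuck-at-0.
Only g3 inverted output is consistent with every test.

g3 inverted output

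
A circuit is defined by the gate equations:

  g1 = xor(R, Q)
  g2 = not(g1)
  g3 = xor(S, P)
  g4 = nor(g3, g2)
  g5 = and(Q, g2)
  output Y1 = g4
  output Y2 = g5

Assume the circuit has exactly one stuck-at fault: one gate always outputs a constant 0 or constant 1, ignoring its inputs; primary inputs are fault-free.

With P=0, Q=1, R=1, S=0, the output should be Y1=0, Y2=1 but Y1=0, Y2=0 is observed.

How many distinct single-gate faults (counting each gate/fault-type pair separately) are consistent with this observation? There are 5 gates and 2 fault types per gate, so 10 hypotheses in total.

1

Fault-free: g1=0, g2=1, g3=0, g4=0, g5=1 → Y1=0, Y2=1. Observed Y1=0, Y2=0.
  g1 stuck-at-0: output Y1=0, Y2=1 ✗
  g1 stuck-at-1: output Y1=1, Y2=0 ✗
  g2 stuck-at-0: output Y1=1, Y2=0 ✗
  g2 stuck-at-1: output Y1=0, Y2=1 ✗
  g3 stuck-at-0: output Y1=0, Y2=1 ✗
  g3 stuck-at-1: output Y1=0, Y2=1 ✗
  g4 stuck-at-0: output Y1=0, Y2=1 ✗
  g4 stuck-at-1: output Y1=1, Y2=1 ✗
  g5 stuck-at-0: output Y1=0, Y2=0 ✓
  g5 stuck-at-1: output Y1=0, Y2=1 ✗
Consistent faults: {g5 stuck-at-0} — 1 in all.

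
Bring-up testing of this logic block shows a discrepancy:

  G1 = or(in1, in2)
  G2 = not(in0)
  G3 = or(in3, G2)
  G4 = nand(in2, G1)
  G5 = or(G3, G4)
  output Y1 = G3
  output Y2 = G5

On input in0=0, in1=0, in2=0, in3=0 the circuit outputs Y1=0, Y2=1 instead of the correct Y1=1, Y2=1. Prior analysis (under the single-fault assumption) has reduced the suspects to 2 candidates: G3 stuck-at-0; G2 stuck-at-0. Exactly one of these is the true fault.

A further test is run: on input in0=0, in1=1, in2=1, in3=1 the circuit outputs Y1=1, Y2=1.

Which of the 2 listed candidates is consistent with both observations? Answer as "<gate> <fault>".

G2 stuck-at-0

Evaluate each candidate on input in0=0, in1=1, in2=1, in3=1:
  G3 stuck-at-0: G1=1, G2=1, G3=0 [stuck-at-0], G4=0, G5=0 → Y1=0, Y2=0 — eliminated
  G2 stuck-at-0: G1=1, G2=0 [stuck-at-0], G3=1, G4=0, G5=1 → Y1=1, Y2=1 — matches
Only G2 stuck-at-0 reproduces the observed Y1=1, Y2=1.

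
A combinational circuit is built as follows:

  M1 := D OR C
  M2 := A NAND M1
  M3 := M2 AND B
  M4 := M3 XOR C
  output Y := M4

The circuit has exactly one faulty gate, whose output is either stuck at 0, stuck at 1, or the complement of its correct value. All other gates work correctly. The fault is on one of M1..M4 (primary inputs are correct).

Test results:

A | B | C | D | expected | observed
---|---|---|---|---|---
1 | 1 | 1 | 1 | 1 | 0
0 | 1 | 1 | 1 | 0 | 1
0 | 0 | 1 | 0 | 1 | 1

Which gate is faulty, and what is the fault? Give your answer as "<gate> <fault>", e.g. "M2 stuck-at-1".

Fault-free values for test 1 (A=1, B=1, C=1, D=1): M1=1, M2=0, M3=0, M4=1, giving Y=1. Observed 0.
Test 1: faults giving observed 0 are {M1 stuck-at-0, M1 inverted output, M2 stuck-at-1, M2 inverted output, M3 stuck-at-1, M3 inverted output, M4 stuck-at-0, M4 inverted output}.
Test 2 (A=0, B=1, C=1, D=1): fault-free M1=1, M2=1, M3=1, M4=0 → 0; observed 1. Eliminates M1 stuck-at-0, M1 inverted output, M2 stuck-at-1, M3 stuck-at-1, M4 stuck-at-0.
Test 3 (A=0, B=0, C=1, D=0): fault-free M1=1, M2=1, M3=0, M4=1 → 1; observed 1. Eliminates M3 inverted output, M4 inverted output.
Only M2 inverted output is consistent with every test.

M2 inverted output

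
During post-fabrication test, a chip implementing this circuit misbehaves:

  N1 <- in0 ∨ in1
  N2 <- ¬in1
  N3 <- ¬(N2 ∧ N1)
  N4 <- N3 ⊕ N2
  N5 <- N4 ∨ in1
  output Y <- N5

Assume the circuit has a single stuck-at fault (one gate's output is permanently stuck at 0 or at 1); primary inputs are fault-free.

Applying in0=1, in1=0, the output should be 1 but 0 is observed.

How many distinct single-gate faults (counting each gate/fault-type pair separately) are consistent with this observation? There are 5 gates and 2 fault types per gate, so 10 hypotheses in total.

4

Fault-free: N1=1, N2=1, N3=0, N4=1, N5=1 → 1. Observed 0.
  N1 stuck-at-0: output 0 ✓
  N1 stuck-at-1: output 1 ✗
  N2 stuck-at-0: output 1 ✗
  N2 stuck-at-1: output 1 ✗
  N3 stuck-at-0: output 1 ✗
  N3 stuck-at-1: output 0 ✓
  N4 stuck-at-0: output 0 ✓
  N4 stuck-at-1: output 1 ✗
  N5 stuck-at-0: output 0 ✓
  N5 stuck-at-1: output 1 ✗
Consistent faults: {N1 stuck-at-0, N3 stuck-at-1, N4 stuck-at-0, N5 stuck-at-0} — 4 in all.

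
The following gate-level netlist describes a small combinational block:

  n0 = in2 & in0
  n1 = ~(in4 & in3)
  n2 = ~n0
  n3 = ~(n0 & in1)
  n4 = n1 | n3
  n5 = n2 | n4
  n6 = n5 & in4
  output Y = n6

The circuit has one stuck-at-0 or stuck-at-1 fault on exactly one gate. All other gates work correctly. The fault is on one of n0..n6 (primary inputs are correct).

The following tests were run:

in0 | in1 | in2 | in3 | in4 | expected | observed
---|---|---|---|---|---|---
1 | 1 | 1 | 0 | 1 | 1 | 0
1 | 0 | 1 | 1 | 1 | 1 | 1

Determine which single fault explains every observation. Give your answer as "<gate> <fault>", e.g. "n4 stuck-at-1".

Fault-free values for test 1 (in0=1, in1=1, in2=1, in3=0, in4=1): n0=1, n1=1, n2=0, n3=0, n4=1, n5=1, n6=1, giving Y=1. Observed 0.
Test 1: faults giving observed 0 are {n1 stuck-at-0, n4 stuck-at-0, n5 stuck-at-0, n6 stuck-at-0}.
Test 2 (in0=1, in1=0, in2=1, in3=1, in4=1): fault-free n0=1, n1=0, n2=0, n3=1, n4=1, n5=1, n6=1 → 1; observed 1. Eliminates n4 stuck-at-0, n5 stuck-at-0, n6 stuck-at-0.
Only n1 stuck-at-0 is consistent with every test.

n1 stuck-at-0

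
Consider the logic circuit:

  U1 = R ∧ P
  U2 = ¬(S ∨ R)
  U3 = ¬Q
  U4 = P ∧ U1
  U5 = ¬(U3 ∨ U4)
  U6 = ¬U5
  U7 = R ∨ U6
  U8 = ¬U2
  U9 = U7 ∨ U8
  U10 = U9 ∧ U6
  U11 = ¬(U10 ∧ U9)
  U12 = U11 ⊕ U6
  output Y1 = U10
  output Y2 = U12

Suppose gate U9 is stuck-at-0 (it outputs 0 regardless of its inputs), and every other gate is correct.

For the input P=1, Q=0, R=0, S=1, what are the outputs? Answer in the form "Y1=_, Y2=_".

Propagate with U9 forced: U1=0, U2=0, U3=1, U4=0, U5=0, U6=1, U7=1, U8=1, U9=0 [stuck-at-0], U10=0, U11=1, U12=0.
So the outputs are Y1=0, Y2=0. (Without the fault they would be Y1=1, Y2=1.)

Y1=0, Y2=0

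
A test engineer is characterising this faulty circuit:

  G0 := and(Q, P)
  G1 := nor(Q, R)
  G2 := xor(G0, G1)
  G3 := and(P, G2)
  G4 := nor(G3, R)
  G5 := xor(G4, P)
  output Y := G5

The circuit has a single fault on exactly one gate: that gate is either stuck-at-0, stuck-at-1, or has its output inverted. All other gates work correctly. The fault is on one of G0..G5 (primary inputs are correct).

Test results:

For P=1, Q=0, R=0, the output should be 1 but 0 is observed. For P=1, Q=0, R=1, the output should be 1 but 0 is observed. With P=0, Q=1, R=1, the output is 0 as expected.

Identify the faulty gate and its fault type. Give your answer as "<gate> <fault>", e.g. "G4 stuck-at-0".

Fault-free values for test 1 (P=1, Q=0, R=0): G0=0, G1=1, G2=1, G3=1, G4=0, G5=1, giving Y=1. Observed 0.
Test 1: faults giving observed 0 are {G0 stuck-at-1, G0 inverted output, G1 stuck-at-0, G1 inverted output, G2 stuck-at-0, G2 inverted output, G3 stuck-at-0, G3 inverted output, G4 stuck-at-1, G4 inverted output, G5 stuck-at-0, G5 inverted output}.
Test 2 (P=1, Q=0, R=1): fault-free G0=0, G1=0, G2=0, G3=0, G4=0, G5=1 → 1; observed 0. Eliminates G0 stuck-at-1, G0 inverted output, G1 stuck-at-0, G1 inverted output, G2 stuck-at-0, G2 inverted output, G3 stuck-at-0, G3 inverted output.
Test 3 (P=0, Q=1, R=1): fault-free G0=0, G1=0, G2=0, G3=0, G4=0, G5=0 → 0; observed 0. Eliminates G4 stuck-at-1, G4 inverted output, G5 inverted output.
Only G5 stuck-at-0 is consistent with every test.

G5 stuck-at-0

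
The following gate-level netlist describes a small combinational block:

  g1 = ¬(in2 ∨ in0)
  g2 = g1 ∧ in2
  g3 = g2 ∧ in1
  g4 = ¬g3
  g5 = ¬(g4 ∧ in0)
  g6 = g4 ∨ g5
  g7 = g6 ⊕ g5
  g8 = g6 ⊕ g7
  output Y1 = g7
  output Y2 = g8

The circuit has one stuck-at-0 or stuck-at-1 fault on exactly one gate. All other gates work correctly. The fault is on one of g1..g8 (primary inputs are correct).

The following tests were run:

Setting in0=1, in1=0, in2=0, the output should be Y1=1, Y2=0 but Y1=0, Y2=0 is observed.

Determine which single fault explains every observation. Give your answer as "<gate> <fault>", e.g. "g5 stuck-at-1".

Fault-free values for test 1 (in0=1, in1=0, in2=0): g1=0, g2=0, g3=0, g4=1, g5=0, g6=1, g7=1, g8=0, giving Y1=1, Y2=0. Observed Y1=0, Y2=0.
Test 1: faults giving observed Y1=0, Y2=0 are {g6 stuck-at-0}.
Only g6 stuck-at-0 is consistent with every test.

g6 stuck-at-0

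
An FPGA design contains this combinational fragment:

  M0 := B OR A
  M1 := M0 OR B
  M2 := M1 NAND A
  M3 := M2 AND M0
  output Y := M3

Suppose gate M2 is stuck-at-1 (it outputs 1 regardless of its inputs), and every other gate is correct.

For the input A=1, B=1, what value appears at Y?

Propagate with M2 forced: M0=1, M1=1, M2=1 [stuck-at-1], M3=1.
So Y = 1. (Without the fault it would be 0.)

1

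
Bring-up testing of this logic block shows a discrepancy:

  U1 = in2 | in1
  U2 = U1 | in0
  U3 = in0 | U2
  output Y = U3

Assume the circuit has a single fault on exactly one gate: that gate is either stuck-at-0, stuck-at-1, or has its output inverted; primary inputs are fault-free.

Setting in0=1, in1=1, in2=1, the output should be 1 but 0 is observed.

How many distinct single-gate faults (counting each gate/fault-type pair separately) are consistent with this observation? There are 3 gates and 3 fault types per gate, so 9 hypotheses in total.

2

Fault-free: U1=1, U2=1, U3=1 → 1. Observed 0.
  U1 stuck-at-0: output 1 ✗
  U1 stuck-at-1: output 1 ✗
  U1 inverted output: output 1 ✗
  U2 stuck-at-0: output 1 ✗
  U2 stuck-at-1: output 1 ✗
  U2 inverted output: output 1 ✗
  U3 stuck-at-0: output 0 ✓
  U3 stuck-at-1: output 1 ✗
  U3 inverted output: output 0 ✓
Consistent faults: {U3 stuck-at-0, U3 inverted output} — 2 in all.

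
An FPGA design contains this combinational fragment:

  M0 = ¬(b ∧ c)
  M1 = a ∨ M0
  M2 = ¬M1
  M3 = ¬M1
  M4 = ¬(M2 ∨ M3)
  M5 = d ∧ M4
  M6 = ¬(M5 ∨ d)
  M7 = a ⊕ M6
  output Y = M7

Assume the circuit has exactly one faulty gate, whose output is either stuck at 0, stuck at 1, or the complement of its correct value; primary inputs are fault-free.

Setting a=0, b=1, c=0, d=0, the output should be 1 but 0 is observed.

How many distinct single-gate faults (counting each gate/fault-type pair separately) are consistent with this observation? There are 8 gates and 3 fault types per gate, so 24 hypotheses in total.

Fault-free: M0=1, M1=1, M2=0, M3=0, M4=1, M5=0, M6=1, M7=1 → 1. Observed 0.
  M0: none of the 3 fault types match ✗
  M1: none of the 3 fault types match ✗
  M2: none of the 3 fault types match ✗
  M3: none of the 3 fault types match ✗
  M4: none of the 3 fault types match ✗
  M5: stuck-at-1, inverted output ✓; others ✗
  M6: stuck-at-0, inverted output ✓; others ✗
  M7: stuck-at-0, inverted output ✓; others ✗
Consistent faults: {M5 stuck-at-1, M5 inverted output, M6 stuck-at-0, M6 inverted output, M7 stuck-at-0, M7 inverted output} — 6 in all.

6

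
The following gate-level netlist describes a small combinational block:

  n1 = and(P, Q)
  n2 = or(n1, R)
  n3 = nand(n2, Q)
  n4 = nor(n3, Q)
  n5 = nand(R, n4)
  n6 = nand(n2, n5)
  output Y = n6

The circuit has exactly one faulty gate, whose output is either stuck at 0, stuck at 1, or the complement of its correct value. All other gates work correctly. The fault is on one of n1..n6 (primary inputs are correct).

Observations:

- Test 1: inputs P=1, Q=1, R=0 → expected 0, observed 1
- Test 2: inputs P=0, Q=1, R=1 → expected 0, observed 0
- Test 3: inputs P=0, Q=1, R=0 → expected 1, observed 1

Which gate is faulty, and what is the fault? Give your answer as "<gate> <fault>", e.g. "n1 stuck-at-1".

Fault-free values for test 1 (P=1, Q=1, R=0): n1=1, n2=1, n3=0, n4=0, n5=1, n6=0, giving Y=0. Observed 1.
Test 1: faults giving observed 1 are {n1 stuck-at-0, n1 inverted output, n2 stuck-at-0, n2 inverted output, n5 stuck-at-0, n5 inverted output, n6 stuck-at-1, n6 inverted output}.
Test 2 (P=0, Q=1, R=1): fault-free n1=0, n2=1, n3=0, n4=0, n5=1, n6=0 → 0; observed 0. Eliminates n2 stuck-at-0, n2 inverted output, n5 stuck-at-0, n5 inverted output, n6 stuck-at-1, n6 inverted output.
Test 3 (P=0, Q=1, R=0): fault-free n1=0, n2=0, n3=1, n4=0, n5=1, n6=1 → 1; observed 1. Eliminates n1 inverted output.
Only n1 stuck-at-0 is consistent with every test.

n1 stuck-at-0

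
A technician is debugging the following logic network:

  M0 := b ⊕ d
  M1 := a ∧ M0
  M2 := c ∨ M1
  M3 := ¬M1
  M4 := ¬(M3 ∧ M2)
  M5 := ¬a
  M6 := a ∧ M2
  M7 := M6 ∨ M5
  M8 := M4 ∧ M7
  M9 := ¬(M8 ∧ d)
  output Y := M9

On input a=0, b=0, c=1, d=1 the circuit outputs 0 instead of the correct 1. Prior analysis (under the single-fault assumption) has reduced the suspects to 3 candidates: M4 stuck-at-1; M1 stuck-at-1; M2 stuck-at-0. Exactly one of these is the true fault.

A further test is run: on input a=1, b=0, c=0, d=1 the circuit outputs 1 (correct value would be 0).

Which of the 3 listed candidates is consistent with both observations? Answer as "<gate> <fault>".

Evaluate each candidate on input a=1, b=0, c=0, d=1:
  M4 stuck-at-1: M0=1, M1=1, M2=1, M3=0, M4=1 [stuck-at-1], M5=0, M6=1, M7=1, M8=1, M9=0 → 0 — eliminated
  M1 stuck-at-1: M0=1, M1=1 [stuck-at-1], M2=1, M3=0, M4=1, M5=0, M6=1, M7=1, M8=1, M9=0 → 0 — eliminated
  M2 stuck-at-0: M0=1, M1=1, M2=0 [stuck-at-0], M3=0, M4=1, M5=0, M6=0, M7=0, M8=0, M9=1 → 1 — matches
Only M2 stuck-at-0 reproduces the observed 1.

M2 stuck-at-0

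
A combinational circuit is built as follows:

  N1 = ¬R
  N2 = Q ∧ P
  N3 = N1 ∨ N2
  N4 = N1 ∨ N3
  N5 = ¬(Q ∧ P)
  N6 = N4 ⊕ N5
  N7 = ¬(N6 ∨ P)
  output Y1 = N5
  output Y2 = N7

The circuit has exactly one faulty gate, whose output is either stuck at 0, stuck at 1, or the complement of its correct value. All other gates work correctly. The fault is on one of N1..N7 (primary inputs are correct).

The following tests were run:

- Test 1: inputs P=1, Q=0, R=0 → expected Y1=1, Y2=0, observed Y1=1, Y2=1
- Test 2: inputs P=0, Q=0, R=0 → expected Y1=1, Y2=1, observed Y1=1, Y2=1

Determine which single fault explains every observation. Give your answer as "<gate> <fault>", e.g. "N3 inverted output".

Fault-free values for test 1 (P=1, Q=0, R=0): N1=1, N2=0, N3=1, N4=1, N5=1, N6=0, N7=0, giving Y1=1, Y2=0. Observed Y1=1, Y2=1.
Test 1: faults giving observed Y1=1, Y2=1 are {N7 stuck-at-1, N7 inverted output}.
Test 2 (P=0, Q=0, R=0): fault-free N1=1, N2=0, N3=1, N4=1, N5=1, N6=0, N7=1 → Y1=1, Y2=1; observed Y1=1, Y2=1. Eliminates N7 inverted output.
Only N7 stuck-at-1 is consistent with every test.

N7 stuck-at-1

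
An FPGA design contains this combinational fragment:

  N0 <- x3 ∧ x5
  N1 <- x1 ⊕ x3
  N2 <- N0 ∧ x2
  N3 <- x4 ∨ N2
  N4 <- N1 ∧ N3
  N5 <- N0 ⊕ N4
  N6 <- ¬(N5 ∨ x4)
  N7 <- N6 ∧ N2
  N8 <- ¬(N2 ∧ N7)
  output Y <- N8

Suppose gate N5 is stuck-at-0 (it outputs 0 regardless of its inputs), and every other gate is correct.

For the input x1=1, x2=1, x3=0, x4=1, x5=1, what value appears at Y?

1

Propagate with N5 forced: N0=0, N1=1, N2=0, N3=1, N4=1, N5=0 [stuck-at-0], N6=0, N7=0, N8=1.
So Y = 1. (Same as the fault-free value — the fault is masked on this input.)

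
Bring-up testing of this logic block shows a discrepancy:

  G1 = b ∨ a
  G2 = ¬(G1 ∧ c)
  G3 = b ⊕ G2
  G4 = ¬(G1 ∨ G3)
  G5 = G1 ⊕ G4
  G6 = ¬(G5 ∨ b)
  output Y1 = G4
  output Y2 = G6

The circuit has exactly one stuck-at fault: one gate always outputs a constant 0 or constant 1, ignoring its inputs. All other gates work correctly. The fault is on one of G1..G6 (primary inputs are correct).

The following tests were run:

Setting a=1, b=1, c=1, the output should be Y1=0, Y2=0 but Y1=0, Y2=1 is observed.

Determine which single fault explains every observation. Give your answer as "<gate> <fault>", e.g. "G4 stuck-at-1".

Fault-free values for test 1 (a=1, b=1, c=1): G1=1, G2=0, G3=1, G4=0, G5=1, G6=0, giving Y1=0, Y2=0. Observed Y1=0, Y2=1.
Test 1: faults giving observed Y1=0, Y2=1 are {G6 stuck-at-1}.
Only G6 stuck-at-1 is consistent with every test.

G6 stuck-at-1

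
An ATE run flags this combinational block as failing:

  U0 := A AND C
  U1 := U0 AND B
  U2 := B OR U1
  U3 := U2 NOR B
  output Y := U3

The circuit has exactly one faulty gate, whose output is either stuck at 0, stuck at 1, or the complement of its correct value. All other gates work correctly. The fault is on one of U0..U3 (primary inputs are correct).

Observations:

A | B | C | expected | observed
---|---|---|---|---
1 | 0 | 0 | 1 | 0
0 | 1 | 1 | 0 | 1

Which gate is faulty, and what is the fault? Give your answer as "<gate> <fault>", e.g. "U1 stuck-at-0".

Fault-free values for test 1 (A=1, B=0, C=0): U0=0, U1=0, U2=0, U3=1, giving Y=1. Observed 0.
Test 1: faults giving observed 0 are {U1 stuck-at-1, U1 inverted output, U2 stuck-at-1, U2 inverted output, U3 stuck-at-0, U3 inverted output}.
Test 2 (A=0, B=1, C=1): fault-free U0=0, U1=0, U2=1, U3=0 → 0; observed 1. Eliminates U1 stuck-at-1, U1 inverted output, U2 stuck-at-1, U2 inverted output, U3 stuck-at-0.
Only U3 inverted output is consistent with every test.

U3 inverted output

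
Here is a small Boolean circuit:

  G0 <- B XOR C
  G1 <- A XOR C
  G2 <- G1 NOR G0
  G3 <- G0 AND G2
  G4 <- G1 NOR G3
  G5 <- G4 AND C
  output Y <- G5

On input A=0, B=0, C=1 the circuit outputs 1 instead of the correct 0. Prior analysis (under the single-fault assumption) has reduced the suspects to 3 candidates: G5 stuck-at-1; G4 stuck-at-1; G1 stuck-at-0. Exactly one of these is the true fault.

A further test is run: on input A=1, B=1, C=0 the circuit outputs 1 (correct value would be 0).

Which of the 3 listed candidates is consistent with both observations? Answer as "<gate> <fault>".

G5 stuck-at-1

Evaluate each candidate on input A=1, B=1, C=0:
  G5 stuck-at-1: G0=1, G1=1, G2=0, G3=0, G4=0, G5=1 [stuck-at-1] → 1 — matches
  G4 stuck-at-1: G0=1, G1=1, G2=0, G3=0, G4=1 [stuck-at-1], G5=0 → 0 — eliminated
  G1 stuck-at-0: G0=1, G1=0 [stuck-at-0], G2=0, G3=0, G4=1, G5=0 → 0 — eliminated
Only G5 stuck-at-1 reproduces the observed 1.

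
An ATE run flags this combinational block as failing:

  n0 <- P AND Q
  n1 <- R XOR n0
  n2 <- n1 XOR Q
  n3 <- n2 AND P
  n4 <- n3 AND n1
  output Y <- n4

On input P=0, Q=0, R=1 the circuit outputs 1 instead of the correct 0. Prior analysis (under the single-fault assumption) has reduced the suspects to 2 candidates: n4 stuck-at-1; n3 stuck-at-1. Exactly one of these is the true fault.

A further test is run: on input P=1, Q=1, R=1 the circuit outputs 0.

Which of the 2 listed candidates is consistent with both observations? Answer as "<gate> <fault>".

n3 stuck-at-1

Evaluate each candidate on input P=1, Q=1, R=1:
  n4 stuck-at-1: n0=1, n1=0, n2=1, n3=1, n4=1 [stuck-at-1] → 1 — eliminated
  n3 stuck-at-1: n0=1, n1=0, n2=1, n3=1 [stuck-at-1], n4=0 → 0 — matches
Only n3 stuck-at-1 reproduces the observed 0.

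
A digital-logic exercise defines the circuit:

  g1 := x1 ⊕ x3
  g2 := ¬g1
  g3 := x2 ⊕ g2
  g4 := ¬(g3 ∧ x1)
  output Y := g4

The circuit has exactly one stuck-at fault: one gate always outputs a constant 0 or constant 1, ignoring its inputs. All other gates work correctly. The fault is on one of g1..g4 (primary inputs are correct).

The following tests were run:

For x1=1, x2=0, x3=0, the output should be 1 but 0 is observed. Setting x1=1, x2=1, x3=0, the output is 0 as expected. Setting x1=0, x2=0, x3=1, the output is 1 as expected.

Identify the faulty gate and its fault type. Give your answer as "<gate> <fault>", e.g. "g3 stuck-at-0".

Fault-free values for test 1 (x1=1, x2=0, x3=0): g1=1, g2=0, g3=0, g4=1, giving Y=1. Observed 0.
Test 1: faults giving observed 0 are {g1 stuck-at-0, g2 stuck-at-1, g3 stuck-at-1, g4 stuck-at-0}.
Test 2 (x1=1, x2=1, x3=0): fault-free g1=1, g2=0, g3=1, g4=0 → 0; observed 0. Eliminates g1 stuck-at-0, g2 stuck-at-1.
Test 3 (x1=0, x2=0, x3=1): fault-free g1=1, g2=0, g3=0, g4=1 → 1; observed 1. Eliminates g4 stuck-at-0.
Only g3 stuck-at-1 is consistent with every test.

g3 stuck-at-1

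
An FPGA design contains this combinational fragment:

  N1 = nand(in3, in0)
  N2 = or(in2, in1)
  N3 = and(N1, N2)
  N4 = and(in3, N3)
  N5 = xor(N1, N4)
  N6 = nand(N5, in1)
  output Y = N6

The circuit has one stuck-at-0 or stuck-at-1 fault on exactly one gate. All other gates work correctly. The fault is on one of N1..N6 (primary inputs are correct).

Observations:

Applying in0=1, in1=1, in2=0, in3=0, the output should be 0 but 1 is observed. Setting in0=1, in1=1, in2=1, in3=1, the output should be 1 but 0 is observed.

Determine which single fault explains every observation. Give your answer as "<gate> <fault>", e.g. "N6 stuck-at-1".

N4 stuck-at-1

Fault-free values for test 1 (in0=1, in1=1, in2=0, in3=0): N1=1, N2=1, N3=1, N4=0, N5=1, N6=0, giving Y=0. Observed 1.
Test 1: faults giving observed 1 are {N1 stuck-at-0, N4 stuck-at-1, N5 stuck-at-0, N6 stuck-at-1}.
Test 2 (in0=1, in1=1, in2=1, in3=1): fault-free N1=0, N2=1, N3=0, N4=0, N5=0, N6=1 → 1; observed 0. Eliminates N1 stuck-at-0, N5 stuck-at-0, N6 stuck-at-1.
Only N4 stuck-at-1 is consistent with every test.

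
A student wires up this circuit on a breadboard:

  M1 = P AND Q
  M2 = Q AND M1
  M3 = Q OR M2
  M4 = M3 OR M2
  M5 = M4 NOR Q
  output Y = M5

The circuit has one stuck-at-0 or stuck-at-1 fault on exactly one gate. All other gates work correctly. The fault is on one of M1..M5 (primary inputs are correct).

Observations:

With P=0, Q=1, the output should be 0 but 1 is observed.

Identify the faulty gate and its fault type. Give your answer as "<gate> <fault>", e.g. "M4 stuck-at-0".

M5 stuck-at-1

Fault-free values for test 1 (P=0, Q=1): M1=0, M2=0, M3=1, M4=1, M5=0, giving Y=0. Observed 1.
Test 1: faults giving observed 1 are {M5 stuck-at-1}.
Only M5 stuck-at-1 is consistent with every test.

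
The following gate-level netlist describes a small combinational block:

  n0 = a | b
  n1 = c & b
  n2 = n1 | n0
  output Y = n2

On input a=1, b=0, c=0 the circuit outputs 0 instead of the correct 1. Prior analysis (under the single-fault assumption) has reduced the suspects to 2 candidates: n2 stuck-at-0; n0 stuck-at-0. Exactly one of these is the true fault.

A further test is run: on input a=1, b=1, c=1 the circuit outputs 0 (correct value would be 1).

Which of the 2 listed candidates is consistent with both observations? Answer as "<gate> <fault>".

n2 stuck-at-0

Evaluate each candidate on input a=1, b=1, c=1:
  n2 stuck-at-0: n0=1, n1=1, n2=0 [stuck-at-0] → 0 — matches
  n0 stuck-at-0: n0=0 [stuck-at-0], n1=1, n2=1 → 1 — eliminated
Only n2 stuck-at-0 reproduces the observed 0.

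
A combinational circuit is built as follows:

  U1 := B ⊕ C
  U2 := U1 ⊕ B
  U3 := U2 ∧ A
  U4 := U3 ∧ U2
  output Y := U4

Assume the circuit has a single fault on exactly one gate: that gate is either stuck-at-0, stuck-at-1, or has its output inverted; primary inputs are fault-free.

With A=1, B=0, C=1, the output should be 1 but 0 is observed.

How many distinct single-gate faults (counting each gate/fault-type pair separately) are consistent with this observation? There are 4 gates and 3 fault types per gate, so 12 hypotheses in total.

8

Fault-free: U1=1, U2=1, U3=1, U4=1 → 1. Observed 0.
  U1 stuck-at-0: output 0 ✓
  U1 stuck-at-1: output 1 ✗
  U1 inverted output: output 0 ✓
  U2 stuck-at-0: output 0 ✓
  U2 stuck-at-1: output 1 ✗
  U2 inverted output: output 0 ✓
  U3 stuck-at-0: output 0 ✓
  U3 stuck-at-1: output 1 ✗
  U3 inverted output: output 0 ✓
  U4 stuck-at-0: output 0 ✓
  U4 stuck-at-1: output 1 ✗
  U4 inverted output: output 0 ✓
Consistent faults: {U1 stuck-at-0, U1 inverted output, U2 stuck-at-0, U2 inverted output, U3 stuck-at-0, U3 inverted output, U4 stuck-at-0, U4 inverted output} — 8 in all.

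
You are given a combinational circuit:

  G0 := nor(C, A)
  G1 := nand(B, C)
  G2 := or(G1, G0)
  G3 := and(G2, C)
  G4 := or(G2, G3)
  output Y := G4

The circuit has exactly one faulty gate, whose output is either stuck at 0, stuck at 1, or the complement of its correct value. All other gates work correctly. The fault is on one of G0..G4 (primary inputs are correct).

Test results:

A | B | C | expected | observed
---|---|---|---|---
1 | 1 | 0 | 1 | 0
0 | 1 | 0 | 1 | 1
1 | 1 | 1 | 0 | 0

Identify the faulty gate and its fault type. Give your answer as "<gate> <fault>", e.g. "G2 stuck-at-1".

Fault-free values for test 1 (A=1, B=1, C=0): G0=0, G1=1, G2=1, G3=0, G4=1, giving Y=1. Observed 0.
Test 1: faults giving observed 0 are {G1 stuck-at-0, G1 inverted output, G2 stuck-at-0, G2 inverted output, G4 stuck-at-0, G4 inverted output}.
Test 2 (A=0, B=1, C=0): fault-free G0=1, G1=1, G2=1, G3=0, G4=1 → 1; observed 1. Eliminates G2 stuck-at-0, G2 inverted output, G4 stuck-at-0, G4 inverted output.
Test 3 (A=1, B=1, C=1): fault-free G0=0, G1=0, G2=0, G3=0, G4=0 → 0; observed 0. Eliminates G1 inverted output.
Only G1 stuck-at-0 is consistent with every test.

G1 stuck-at-0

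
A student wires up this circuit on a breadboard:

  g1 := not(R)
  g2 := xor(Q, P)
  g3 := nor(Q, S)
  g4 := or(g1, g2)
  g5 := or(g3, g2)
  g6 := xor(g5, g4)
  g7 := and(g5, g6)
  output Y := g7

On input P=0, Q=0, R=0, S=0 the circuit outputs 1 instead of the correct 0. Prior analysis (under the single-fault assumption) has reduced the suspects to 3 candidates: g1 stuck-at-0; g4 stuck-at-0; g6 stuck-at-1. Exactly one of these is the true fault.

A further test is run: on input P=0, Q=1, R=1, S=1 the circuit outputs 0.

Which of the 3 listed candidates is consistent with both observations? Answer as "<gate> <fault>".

g1 stuck-at-0

Evaluate each candidate on input P=0, Q=1, R=1, S=1:
  g1 stuck-at-0: g1=0 [stuck-at-0], g2=1, g3=0, g4=1, g5=1, g6=0, g7=0 → 0 — matches
  g4 stuck-at-0: g1=0, g2=1, g3=0, g4=0 [stuck-at-0], g5=1, g6=1, g7=1 → 1 — eliminated
  g6 stuck-at-1: g1=0, g2=1, g3=0, g4=1, g5=1, g6=1 [stuck-at-1], g7=1 → 1 — eliminated
Only g1 stuck-at-0 reproduces the observed 0.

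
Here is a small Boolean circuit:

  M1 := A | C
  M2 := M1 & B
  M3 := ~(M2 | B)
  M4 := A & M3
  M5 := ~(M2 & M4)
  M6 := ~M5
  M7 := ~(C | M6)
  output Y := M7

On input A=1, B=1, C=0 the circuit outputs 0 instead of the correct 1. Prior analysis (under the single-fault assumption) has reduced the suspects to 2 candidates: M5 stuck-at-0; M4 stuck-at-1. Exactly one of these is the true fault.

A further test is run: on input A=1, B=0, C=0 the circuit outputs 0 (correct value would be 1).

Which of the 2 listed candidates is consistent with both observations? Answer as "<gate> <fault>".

M5 stuck-at-0

Evaluate each candidate on input A=1, B=0, C=0:
  M5 stuck-at-0: M1=1, M2=0, M3=1, M4=1, M5=0 [stuck-at-0], M6=1, M7=0 → 0 — matches
  M4 stuck-at-1: M1=1, M2=0, M3=1, M4=1 [stuck-at-1], M5=1, M6=0, M7=1 → 1 — eliminated
Only M5 stuck-at-0 reproduces the observed 0.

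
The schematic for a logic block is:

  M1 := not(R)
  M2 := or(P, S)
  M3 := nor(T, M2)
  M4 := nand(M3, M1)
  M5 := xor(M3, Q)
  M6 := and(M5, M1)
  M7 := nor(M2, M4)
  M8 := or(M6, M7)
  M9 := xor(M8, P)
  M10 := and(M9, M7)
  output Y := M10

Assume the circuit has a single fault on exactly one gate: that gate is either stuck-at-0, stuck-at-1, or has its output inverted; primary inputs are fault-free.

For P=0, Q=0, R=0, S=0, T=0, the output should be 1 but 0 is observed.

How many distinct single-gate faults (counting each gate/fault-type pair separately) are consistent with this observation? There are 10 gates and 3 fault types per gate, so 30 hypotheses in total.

16

Fault-free: M1=1, M2=0, M3=1, M4=0, M5=1, M6=1, M7=1, M8=1, M9=1, M10=1 → 1. Observed 0.
  M1: stuck-at-0, inverted output ✓; others ✗
  M2: stuck-at-1, inverted output ✓; others ✗
  M3: stuck-at-0, inverted output ✓; others ✗
  M4: stuck-at-1, inverted output ✓; others ✗
  M5: none of the 3 fault types match ✗
  M6: none of the 3 fault types match ✗
  M7: stuck-at-0, inverted output ✓; others ✗
  M8: stuck-at-0, inverted output ✓; others ✗
  M9: stuck-at-0, inverted output ✓; others ✗
  M10: stuck-at-0, inverted output ✓; others ✗
Consistent faults: {M1 stuck-at-0, M1 inverted output, M2 stuck-at-1, M2 inverted output, M3 stuck-at-0, M3 inverted output, M4 stuck-at-1, M4 inverted output, M7 stuck-at-0, M7 inverted output, M8 stuck-at-0, M8 inverted output, M9 stuck-at-0, M9 inverted output, M10 stuck-at-0, M10 inverted output} — 16 in all.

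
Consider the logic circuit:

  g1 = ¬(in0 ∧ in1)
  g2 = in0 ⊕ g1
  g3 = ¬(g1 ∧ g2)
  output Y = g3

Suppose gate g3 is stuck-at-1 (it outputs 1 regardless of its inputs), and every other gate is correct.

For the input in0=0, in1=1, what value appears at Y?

1

Propagate with g3 forced: g1=1, g2=1, g3=1 [stuck-at-1].
So Y = 1. (Without the fault it would be 0.)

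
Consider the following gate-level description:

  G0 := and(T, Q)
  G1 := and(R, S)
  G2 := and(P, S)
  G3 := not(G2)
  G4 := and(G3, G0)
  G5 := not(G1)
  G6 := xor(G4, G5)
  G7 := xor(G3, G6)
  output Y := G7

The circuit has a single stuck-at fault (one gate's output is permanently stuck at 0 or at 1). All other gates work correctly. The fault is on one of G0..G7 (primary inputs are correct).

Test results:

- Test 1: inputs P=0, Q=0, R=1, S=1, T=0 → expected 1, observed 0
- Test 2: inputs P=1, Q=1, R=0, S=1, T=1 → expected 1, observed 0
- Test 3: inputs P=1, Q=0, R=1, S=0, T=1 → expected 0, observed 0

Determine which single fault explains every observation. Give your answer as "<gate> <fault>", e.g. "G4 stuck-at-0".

Fault-free values for test 1 (P=0, Q=0, R=1, S=1, T=0): G0=0, G1=1, G2=0, G3=1, G4=0, G5=0, G6=0, G7=1, giving Y=1. Observed 0.
Test 1: faults giving observed 0 are {G0 stuck-at-1, G1 stuck-at-0, G2 stuck-at-1, G3 stuck-at-0, G4 stuck-at-1, G5 stuck-at-1, G6 stuck-at-1, G7 stuck-at-0}.
Test 2 (P=1, Q=1, R=0, S=1, T=1): fault-free G0=1, G1=0, G2=1, G3=0, G4=0, G5=1, G6=1, G7=1 → 1; observed 0. Eliminates G0 stuck-at-1, G1 stuck-at-0, G2 stuck-at-1, G3 stuck-at-0, G5 stuck-at-1, G6 stuck-at-1.
Test 3 (P=1, Q=0, R=1, S=0, T=1): fault-free G0=0, G1=0, G2=0, G3=1, G4=0, G5=1, G6=1, G7=0 → 0; observed 0. Eliminates G4 stuck-at-1.
Only G7 stuck-at-0 is consistent with every test.

G7 stuck-at-0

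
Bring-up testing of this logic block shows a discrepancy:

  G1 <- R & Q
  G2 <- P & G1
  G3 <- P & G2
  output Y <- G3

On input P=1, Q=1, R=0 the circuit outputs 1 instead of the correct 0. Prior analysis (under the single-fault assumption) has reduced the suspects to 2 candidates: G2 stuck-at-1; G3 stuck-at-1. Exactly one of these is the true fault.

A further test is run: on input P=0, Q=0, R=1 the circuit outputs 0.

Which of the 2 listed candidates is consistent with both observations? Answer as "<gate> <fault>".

G2 stuck-at-1

Evaluate each candidate on input P=0, Q=0, R=1:
  G2 stuck-at-1: G1=0, G2=1 [stuck-at-1], G3=0 → 0 — matches
  G3 stuck-at-1: G1=0, G2=0, G3=1 [stuck-at-1] → 1 — eliminated
Only G2 stuck-at-1 reproduces the observed 0.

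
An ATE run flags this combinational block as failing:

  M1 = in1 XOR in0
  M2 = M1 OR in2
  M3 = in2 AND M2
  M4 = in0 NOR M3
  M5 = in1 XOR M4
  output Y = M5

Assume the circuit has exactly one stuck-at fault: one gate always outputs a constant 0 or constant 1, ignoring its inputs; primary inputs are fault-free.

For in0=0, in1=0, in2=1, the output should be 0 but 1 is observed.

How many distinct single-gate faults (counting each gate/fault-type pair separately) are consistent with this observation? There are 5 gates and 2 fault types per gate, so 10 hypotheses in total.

Fault-free: M1=0, M2=1, M3=1, M4=0, M5=0 → 0. Observed 1.
  M1 stuck-at-0: output 0 ✗
  M1 stuck-at-1: output 0 ✗
  M2 stuck-at-0: output 1 ✓
  M2 stuck-at-1: output 0 ✗
  M3 stuck-at-0: output 1 ✓
  M3 stuck-at-1: output 0 ✗
  M4 stuck-at-0: output 0 ✗
  M4 stuck-at-1: output 1 ✓
  M5 stuck-at-0: output 0 ✗
  M5 stuck-at-1: output 1 ✓
Consistent faults: {M2 stuck-at-0, M3 stuck-at-0, M4 stuck-at-1, M5 stuck-at-1} — 4 in all.

4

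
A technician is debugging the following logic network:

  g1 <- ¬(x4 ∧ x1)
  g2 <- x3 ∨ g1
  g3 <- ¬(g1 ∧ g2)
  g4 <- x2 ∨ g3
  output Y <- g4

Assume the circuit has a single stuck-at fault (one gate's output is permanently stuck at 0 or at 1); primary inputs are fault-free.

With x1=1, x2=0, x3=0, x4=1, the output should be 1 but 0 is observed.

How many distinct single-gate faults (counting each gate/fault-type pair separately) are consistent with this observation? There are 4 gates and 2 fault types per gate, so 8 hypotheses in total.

3

Fault-free: g1=0, g2=0, g3=1, g4=1 → 1. Observed 0.
  g1 stuck-at-0: output 1 ✗
  g1 stuck-at-1: output 0 ✓
  g2 stuck-at-0: output 1 ✗
  g2 stuck-at-1: output 1 ✗
  g3 stuck-at-0: output 0 ✓
  g3 stuck-at-1: output 1 ✗
  g4 stuck-at-0: output 0 ✓
  g4 stuck-at-1: output 1 ✗
Consistent faults: {g1 stuck-at-1, g3 stuck-at-0, g4 stuck-at-0} — 3 in all.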